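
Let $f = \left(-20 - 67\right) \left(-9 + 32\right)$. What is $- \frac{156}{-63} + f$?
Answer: $- \frac{41969}{21} \approx -1998.5$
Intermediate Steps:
$f = -2001$ ($f = \left(-87\right) 23 = -2001$)
$- \frac{156}{-63} + f = - \frac{156}{-63} - 2001 = \left(-156\right) \left(- \frac{1}{63}\right) - 2001 = \frac{52}{21} - 2001 = - \frac{41969}{21}$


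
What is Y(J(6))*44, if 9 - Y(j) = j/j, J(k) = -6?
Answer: 352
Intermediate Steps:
Y(j) = 8 (Y(j) = 9 - j/j = 9 - 1*1 = 9 - 1 = 8)
Y(J(6))*44 = 8*44 = 352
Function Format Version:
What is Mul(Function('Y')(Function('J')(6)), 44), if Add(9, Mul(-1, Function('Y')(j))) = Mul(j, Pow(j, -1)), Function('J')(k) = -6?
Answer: 352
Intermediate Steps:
Function('Y')(j) = 8 (Function('Y')(j) = Add(9, Mul(-1, Mul(j, Pow(j, -1)))) = Add(9, Mul(-1, 1)) = Add(9, -1) = 8)
Mul(Function('Y')(Function('J')(6)), 44) = Mul(8, 44) = 352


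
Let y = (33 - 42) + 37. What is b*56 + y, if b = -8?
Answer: -420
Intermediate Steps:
y = 28 (y = -9 + 37 = 28)
b*56 + y = -8*56 + 28 = -448 + 28 = -420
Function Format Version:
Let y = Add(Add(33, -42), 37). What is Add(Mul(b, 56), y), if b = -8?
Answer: -420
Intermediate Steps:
y = 28 (y = Add(-9, 37) = 28)
Add(Mul(b, 56), y) = Add(Mul(-8, 56), 28) = Add(-448, 28) = -420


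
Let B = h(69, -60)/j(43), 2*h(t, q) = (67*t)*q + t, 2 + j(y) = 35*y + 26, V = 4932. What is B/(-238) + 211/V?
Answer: 95079031/224345583 ≈ 0.42381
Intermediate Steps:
j(y) = 24 + 35*y (j(y) = -2 + (35*y + 26) = -2 + (26 + 35*y) = 24 + 35*y)
h(t, q) = t/2 + 67*q*t/2 (h(t, q) = ((67*t)*q + t)/2 = (67*q*t + t)/2 = (t + 67*q*t)/2 = t/2 + 67*q*t/2)
B = -277311/3058 (B = ((½)*69*(1 + 67*(-60)))/(24 + 35*43) = ((½)*69*(1 - 4020))/(24 + 1505) = ((½)*69*(-4019))/1529 = -277311/2*1/1529 = -277311/3058 ≈ -90.684)
B/(-238) + 211/V = -277311/3058/(-238) + 211/4932 = -277311/3058*(-1/238) + 211*(1/4932) = 277311/727804 + 211/4932 = 95079031/224345583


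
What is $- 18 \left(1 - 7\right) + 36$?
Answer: $144$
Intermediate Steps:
$- 18 \left(1 - 7\right) + 36 = \left(-18\right) \left(-6\right) + 36 = 108 + 36 = 144$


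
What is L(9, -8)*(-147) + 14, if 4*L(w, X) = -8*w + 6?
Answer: 4879/2 ≈ 2439.5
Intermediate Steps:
L(w, X) = 3/2 - 2*w (L(w, X) = (-8*w + 6)/4 = (6 - 8*w)/4 = 3/2 - 2*w)
L(9, -8)*(-147) + 14 = (3/2 - 2*9)*(-147) + 14 = (3/2 - 18)*(-147) + 14 = -33/2*(-147) + 14 = 4851/2 + 14 = 4879/2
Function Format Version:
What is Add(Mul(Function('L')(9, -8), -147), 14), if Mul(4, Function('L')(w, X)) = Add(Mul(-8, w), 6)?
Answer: Rational(4879, 2) ≈ 2439.5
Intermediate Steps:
Function('L')(w, X) = Add(Rational(3, 2), Mul(-2, w)) (Function('L')(w, X) = Mul(Rational(1, 4), Add(Mul(-8, w), 6)) = Mul(Rational(1, 4), Add(6, Mul(-8, w))) = Add(Rational(3, 2), Mul(-2, w)))
Add(Mul(Function('L')(9, -8), -147), 14) = Add(Mul(Add(Rational(3, 2), Mul(-2, 9)), -147), 14) = Add(Mul(Add(Rational(3, 2), -18), -147), 14) = Add(Mul(Rational(-33, 2), -147), 14) = Add(Rational(4851, 2), 14) = Rational(4879, 2)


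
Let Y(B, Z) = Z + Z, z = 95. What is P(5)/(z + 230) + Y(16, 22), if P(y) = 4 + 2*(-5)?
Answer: 14294/325 ≈ 43.982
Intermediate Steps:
P(y) = -6 (P(y) = 4 - 10 = -6)
Y(B, Z) = 2*Z
P(5)/(z + 230) + Y(16, 22) = -6/(95 + 230) + 2*22 = -6/325 + 44 = 14294/325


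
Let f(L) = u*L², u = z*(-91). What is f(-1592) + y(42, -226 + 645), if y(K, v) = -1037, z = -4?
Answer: 922543859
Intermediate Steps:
u = 364 (u = -4*(-91) = 364)
f(L) = 364*L²
f(-1592) + y(42, -226 + 645) = 364*(-1592)² - 1037 = 364*2534464 - 1037 = 922544896 - 1037 = 922543859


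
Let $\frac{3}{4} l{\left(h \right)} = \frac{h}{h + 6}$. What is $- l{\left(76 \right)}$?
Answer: $- \frac{152}{123} \approx -1.2358$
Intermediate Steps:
$l{\left(h \right)} = \frac{4 h}{3 \left(6 + h\right)}$ ($l{\left(h \right)} = \frac{4 \frac{h}{h + 6}}{3} = \frac{4 \frac{h}{6 + h}}{3} = \frac{4 h}{3 \left(6 + h\right)}$)
$- l{\left(76 \right)} = - \frac{4 \cdot 76}{3 \left(6 + 76\right)} = - \frac{4 \cdot 76}{3 \cdot 82} = \left(-1\right) \frac{152}{123} = - \frac{152}{123}$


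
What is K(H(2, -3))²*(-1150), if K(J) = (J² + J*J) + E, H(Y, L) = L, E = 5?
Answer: -608350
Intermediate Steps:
K(J) = 5 + 2*J² (K(J) = (J² + J*J) + 5 = (J² + J²) + 5 = 2*J² + 5 = 5 + 2*J²)
K(H(2, -3))²*(-1150) = (5 + 2*(-3)²)²*(-1150) = (5 + 2*9)²*(-1150) = (5 + 18)²*(-1150) = 23²*(-1150) = 529*(-1150) = -608350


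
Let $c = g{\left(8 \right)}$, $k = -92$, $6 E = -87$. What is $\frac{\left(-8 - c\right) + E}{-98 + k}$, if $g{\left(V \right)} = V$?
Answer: $\frac{61}{380} \approx 0.16053$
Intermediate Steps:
$E = - \frac{29}{2}$ ($E = \frac{1}{6} \left(-87\right) = - \frac{29}{2} \approx -14.5$)
$c = 8$
$\frac{\left(-8 - c\right) + E}{-98 + k} = \frac{\left(-8 - 8\right) - \frac{29}{2}}{-98 - 92} = \frac{\left(-8 - 8\right) - \frac{29}{2}}{-190} = \left(-16 - \frac{29}{2}\right) \left(- \frac{1}{190}\right) = \left(- \frac{61}{2}\right) \left(- \frac{1}{190}\right) = \frac{61}{380}$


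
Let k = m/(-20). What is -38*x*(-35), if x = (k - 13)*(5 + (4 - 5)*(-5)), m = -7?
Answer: -168245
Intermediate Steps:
k = 7/20 (k = -7/(-20) = -7*(-1/20) = 7/20 ≈ 0.35000)
x = -253/2 (x = (7/20 - 13)*(5 + (4 - 5)*(-5)) = -253*(5 - 1*(-5))/20 = -253*(5 + 5)/20 = -253/20*10 = -253/2 ≈ -126.50)
-38*x*(-35) = -38*(-253/2)*(-35) = 4807*(-35) = -168245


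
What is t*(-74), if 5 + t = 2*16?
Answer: -1998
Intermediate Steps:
t = 27 (t = -5 + 2*16 = -5 + 32 = 27)
t*(-74) = 27*(-74) = -1998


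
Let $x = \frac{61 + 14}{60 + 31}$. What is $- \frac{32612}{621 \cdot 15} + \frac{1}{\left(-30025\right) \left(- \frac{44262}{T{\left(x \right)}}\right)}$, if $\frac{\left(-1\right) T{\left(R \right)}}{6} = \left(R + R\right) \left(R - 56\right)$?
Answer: $- \frac{797556949307518}{227807060411385} \approx -3.501$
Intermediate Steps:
$x = \frac{75}{91} \approx 0.82418$
$T{\left(R \right)} = - 12 R \left(-56 + R\right)$ ($T{\left(R \right)} = - 6 \left(R + R\right) \left(R - 56\right) = - 6 \cdot 2 R \left(-56 + R\right) = - 12 R \left(-56 + R\right)$)
$- \frac{32612}{621 \cdot 15} + \frac{1}{\left(-30025\right) \left(- \frac{44262}{T{\left(x \right)}}\right)} = - \frac{32612}{621 \cdot 15} + \frac{1}{\left(-30025\right) \left(- \frac{44262}{12 \cdot \frac{75}{91} \left(56 - \frac{75}{91}\right)}\right)} = - \frac{32612}{9315} - \frac{1}{30025 \left(- \frac{44262}{12 \cdot \frac{75}{91} \left(56 - \frac{75}{91}\right)}\right)} = \left(-32612\right) \frac{1}{9315} - \frac{1}{30025 \left(- \frac{44262}{12 \cdot \frac{75}{91} \cdot \frac{5021}{91}}\right)} = - \frac{32612}{9315} - \frac{1}{30025 \left(- \frac{44262}{\frac{4518900}{8281}}\right)} = - \frac{32612}{9315} - \frac{1}{30025 \left(\left(-44262\right) \frac{8281}{4518900}\right)} = - \frac{32612}{9315} - \frac{1}{30025 \left(- \frac{20362979}{251050}\right)} = - \frac{32612}{9315} - - \frac{10042}{24455937779} = - \frac{32612}{9315} + \frac{10042}{24455937779} = - \frac{797556949307518}{227807060411385}$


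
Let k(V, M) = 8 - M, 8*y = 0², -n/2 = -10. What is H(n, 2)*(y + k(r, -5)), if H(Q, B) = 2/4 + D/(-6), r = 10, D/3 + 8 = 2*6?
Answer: -39/2 ≈ -19.500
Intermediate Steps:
D = 12 (D = -24 + 3*(2*6) = -24 + 3*12 = -24 + 36 = 12)
n = 20 (n = -2*(-10) = 20)
y = 0 (y = (⅛)*0² = (⅛)*0 = 0)
H(Q, B) = -3/2 (H(Q, B) = 2/4 + 12/(-6) = 2*(¼) + 12*(-⅙) = ½ - 2 = -3/2)
H(n, 2)*(y + k(r, -5)) = -3*(0 + (8 - 1*(-5)))/2 = -3*(0 + (8 + 5))/2 = -3*(0 + 13)/2 = -3/2*13 = -39/2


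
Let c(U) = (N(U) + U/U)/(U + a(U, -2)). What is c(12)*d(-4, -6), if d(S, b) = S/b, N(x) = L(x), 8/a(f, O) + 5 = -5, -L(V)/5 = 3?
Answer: -⅚ ≈ -0.83333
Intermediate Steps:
L(V) = -15 (L(V) = -5*3 = -15)
a(f, O) = -⅘ (a(f, O) = 8/(-5 - 5) = 8/(-10) = 8*(-⅒) = -⅘)
N(x) = -15
c(U) = -14/(-⅘ + U) (c(U) = (-15 + U/U)/(U - ⅘) = (-15 + 1)/(-⅘ + U) = -14/(-⅘ + U))
c(12)*d(-4, -6) = (-70/(-4 + 5*12))*(-4/(-6)) = (-70/(-4 + 60))*(-4*(-⅙)) = -70/56*(⅔) = -70*1/56*(⅔) = -5/4*⅔ = -⅚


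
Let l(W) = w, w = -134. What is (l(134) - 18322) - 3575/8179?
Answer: -150955199/8179 ≈ -18456.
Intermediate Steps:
l(W) = -134
(l(134) - 18322) - 3575/8179 = (-134 - 18322) - 3575/8179 = -18456 - 3575*1/8179 = -18456 - 3575/8179 = -150955199/8179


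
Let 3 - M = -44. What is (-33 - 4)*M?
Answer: -1739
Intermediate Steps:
M = 47 (M = 3 - 1*(-44) = 3 + 44 = 47)
(-33 - 4)*M = (-33 - 4)*47 = -37*47 = -1739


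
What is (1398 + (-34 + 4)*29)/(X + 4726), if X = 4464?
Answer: 264/4595 ≈ 0.057454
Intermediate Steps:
(1398 + (-34 + 4)*29)/(X + 4726) = (1398 + (-34 + 4)*29)/(4464 + 4726) = (1398 - 30*29)/9190 = (1398 - 870)*(1/9190) = 528*(1/9190) = 264/4595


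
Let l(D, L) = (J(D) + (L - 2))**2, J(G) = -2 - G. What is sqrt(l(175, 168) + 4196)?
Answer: sqrt(4317) ≈ 65.704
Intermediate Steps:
l(D, L) = (-4 + L - D)**2 (l(D, L) = ((-2 - D) + (L - 2))**2 = ((-2 - D) + (-2 + L))**2 = (-4 + L - D)**2)
sqrt(l(175, 168) + 4196) = sqrt((4 + 175 - 1*168)**2 + 4196) = sqrt((4 + 175 - 168)**2 + 4196) = sqrt(11**2 + 4196) = sqrt(121 + 4196) = sqrt(4317)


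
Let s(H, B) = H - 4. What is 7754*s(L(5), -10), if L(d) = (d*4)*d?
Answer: 744384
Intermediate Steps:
L(d) = 4*d² (L(d) = (4*d)*d = 4*d²)
s(H, B) = -4 + H
7754*s(L(5), -10) = 7754*(-4 + 4*5²) = 7754*(-4 + 4*25) = 7754*(-4 + 100) = 7754*96 = 744384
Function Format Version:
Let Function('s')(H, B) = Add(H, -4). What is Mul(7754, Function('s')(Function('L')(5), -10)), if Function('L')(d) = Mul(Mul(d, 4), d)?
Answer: 744384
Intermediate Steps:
Function('L')(d) = Mul(4, Pow(d, 2)) (Function('L')(d) = Mul(Mul(4, d), d) = Mul(4, Pow(d, 2)))
Function('s')(H, B) = Add(-4, H)
Mul(7754, Function('s')(Function('L')(5), -10)) = Mul(7754, Add(-4, Mul(4, Pow(5, 2)))) = Mul(7754, Add(-4, Mul(4, 25))) = Mul(7754, Add(-4, 100)) = Mul(7754, 96) = 744384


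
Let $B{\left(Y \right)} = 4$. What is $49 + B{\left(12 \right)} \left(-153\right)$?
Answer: $-563$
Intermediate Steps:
$49 + B{\left(12 \right)} \left(-153\right) = 49 + 4 \left(-153\right) = 49 - 612 = -563$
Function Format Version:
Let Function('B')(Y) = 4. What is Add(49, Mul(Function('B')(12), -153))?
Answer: -563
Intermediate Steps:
Add(49, Mul(Function('B')(12), -153)) = Add(49, Mul(4, -153)) = Add(49, -612) = -563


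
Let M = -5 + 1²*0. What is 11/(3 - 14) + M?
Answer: -6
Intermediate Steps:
M = -5 (M = -5 + 1*0 = -5 + 0 = -5)
11/(3 - 14) + M = 11/(3 - 14) - 5 = 11/(-11) - 5 = -1/11*11 - 5 = -1 - 5 = -6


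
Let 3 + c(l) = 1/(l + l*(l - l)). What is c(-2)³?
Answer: -343/8 ≈ -42.875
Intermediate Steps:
c(l) = -3 + 1/l (c(l) = -3 + 1/(l + l*(l - l)) = -3 + 1/(l + l*0) = -3 + 1/(l + 0) = -3 + 1/l)
c(-2)³ = (-3 + 1/(-2))³ = (-3 - ½)³ = (-7/2)³ = -343/8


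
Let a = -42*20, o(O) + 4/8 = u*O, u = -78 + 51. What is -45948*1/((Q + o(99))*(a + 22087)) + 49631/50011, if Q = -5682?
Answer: 17626510031183/17756836494787 ≈ 0.99266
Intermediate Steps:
u = -27
o(O) = -½ - 27*O
a = -840
-45948*1/((Q + o(99))*(a + 22087)) + 49631/50011 = -45948*1/((-5682 + (-½ - 27*99))*(-840 + 22087)) + 49631/50011 = -45948*1/(21247*(-5682 + (-½ - 2673))) + 49631*(1/50011) = -45948*1/(21247*(-5682 - 5347/2)) + 49631/50011 = -45948/((-16711/2*21247)) + 49631/50011 = -45948/(-355058617/2) + 49631/50011 = -45948*(-2/355058617) + 49631/50011 = 91896/355058617 + 49631/50011 = 17626510031183/17756836494787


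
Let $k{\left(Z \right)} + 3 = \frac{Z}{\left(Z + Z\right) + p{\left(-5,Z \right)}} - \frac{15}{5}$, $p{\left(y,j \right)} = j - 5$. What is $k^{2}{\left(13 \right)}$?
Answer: $\frac{36481}{1156} \approx 31.558$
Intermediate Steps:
$p{\left(y,j \right)} = -5 + j$
$k{\left(Z \right)} = -6 + \frac{Z}{-5 + 3 Z}$ ($k{\left(Z \right)} = -3 + \left(\frac{Z}{\left(Z + Z\right) + \left(-5 + Z\right)} - \frac{15}{5}\right) = -3 + \left(\frac{Z}{2 Z + \left(-5 + Z\right)} - 3\right) = -3 + \left(\frac{Z}{-5 + 3 Z} - 3\right) = -3 + \left(-3 + \frac{Z}{-5 + 3 Z}\right) = -6 + \frac{Z}{-5 + 3 Z}$)
$k^{2}{\left(13 \right)} = \left(\frac{30 - 221}{-5 + 3 \cdot 13}\right)^{2} = \left(\frac{30 - 221}{-5 + 39}\right)^{2} = \left(\frac{1}{34} \left(-191\right)\right)^{2} = \left(- \frac{191}{34}\right)^{2} = \frac{36481}{1156}$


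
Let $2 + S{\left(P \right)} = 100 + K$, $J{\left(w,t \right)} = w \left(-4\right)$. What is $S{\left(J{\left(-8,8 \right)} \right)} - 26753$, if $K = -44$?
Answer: $-26699$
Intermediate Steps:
$J{\left(w,t \right)} = - 4 w$
$S{\left(P \right)} = 54$ ($S{\left(P \right)} = -2 + \left(100 - 44\right) = -2 + 56 = 54$)
$S{\left(J{\left(-8,8 \right)} \right)} - 26753 = 54 - 26753 = -26699$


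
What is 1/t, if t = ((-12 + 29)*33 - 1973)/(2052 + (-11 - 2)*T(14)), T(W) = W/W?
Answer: -2039/1412 ≈ -1.4441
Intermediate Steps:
T(W) = 1
t = -1412/2039 (t = ((-12 + 29)*33 - 1973)/(2052 + (-11 - 2)*1) = (17*33 - 1973)/(2052 - 13*1) = (561 - 1973)/(2052 - 13) = -1412/2039 ≈ -0.69250)
1/t = 1/(-1412/2039) = -2039/1412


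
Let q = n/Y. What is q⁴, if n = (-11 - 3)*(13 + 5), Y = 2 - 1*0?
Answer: 252047376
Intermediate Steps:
Y = 2 (Y = 2 + 0 = 2)
n = -252 (n = -14*18 = -252)
q = -126 (q = -252/2 = -252*½ = -126)
q⁴ = (-126)⁴ = 252047376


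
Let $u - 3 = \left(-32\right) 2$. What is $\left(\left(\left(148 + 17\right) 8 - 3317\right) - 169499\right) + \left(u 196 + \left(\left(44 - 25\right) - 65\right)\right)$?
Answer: $-183498$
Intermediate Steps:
$u = -61$ ($u = 3 - 64 = -61$)
$\left(\left(\left(148 + 17\right) 8 - 3317\right) - 169499\right) + \left(u 196 + \left(\left(44 - 25\right) - 65\right)\right) = \left(\left(\left(148 + 17\right) 8 - 3317\right) - 169499\right) + \left(\left(-61\right) 196 + \left(\left(44 - 25\right) - 65\right)\right) = \left(\left(165 \cdot 8 - 3317\right) - 169499\right) + \left(-11956 + \left(19 - 65\right)\right) = \left(\left(1320 - 3317\right) - 169499\right) - 12002 = \left(-1997 - 169499\right) - 12002 = -171496 - 12002 = -183498$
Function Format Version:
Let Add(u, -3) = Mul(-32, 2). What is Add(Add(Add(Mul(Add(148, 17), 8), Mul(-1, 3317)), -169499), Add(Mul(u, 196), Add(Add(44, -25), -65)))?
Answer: -183498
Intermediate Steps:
u = -61 (u = Add(3, Mul(-32, 2)) = Add(3, -64) = -61)
Add(Add(Add(Mul(Add(148, 17), 8), Mul(-1, 3317)), -169499), Add(Mul(u, 196), Add(Add(44, -25), -65))) = Add(Add(Add(Mul(Add(148, 17), 8), Mul(-1, 3317)), -169499), Add(Mul(-61, 196), Add(Add(44, -25), -65))) = Add(Add(Add(Mul(165, 8), -3317), -169499), Add(-11956, Add(19, -65))) = Add(Add(Add(1320, -3317), -169499), Add(-11956, -46)) = Add(Add(-1997, -169499), -12002) = Add(-171496, -12002) = -183498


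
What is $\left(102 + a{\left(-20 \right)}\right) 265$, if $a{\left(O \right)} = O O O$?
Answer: $-2092970$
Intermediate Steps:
$a{\left(O \right)} = O^{3}$ ($a{\left(O \right)} = O^{2} O = O^{3}$)
$\left(102 + a{\left(-20 \right)}\right) 265 = \left(102 + \left(-20\right)^{3}\right) 265 = \left(102 - 8000\right) 265 = \left(-7898\right) 265 = -2092970$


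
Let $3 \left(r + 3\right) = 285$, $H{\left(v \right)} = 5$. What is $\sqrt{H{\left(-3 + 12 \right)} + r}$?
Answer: $\sqrt{97} \approx 9.8489$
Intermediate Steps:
$r = 92$ ($r = -3 + \frac{1}{3} \cdot 285 = -3 + 95 = 92$)
$\sqrt{H{\left(-3 + 12 \right)} + r} = \sqrt{5 + 92} = \sqrt{97}$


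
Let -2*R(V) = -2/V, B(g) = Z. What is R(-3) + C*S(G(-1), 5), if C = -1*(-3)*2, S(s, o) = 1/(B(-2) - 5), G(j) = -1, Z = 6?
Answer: 17/3 ≈ 5.6667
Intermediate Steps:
B(g) = 6
S(s, o) = 1 (S(s, o) = 1/(6 - 5) = 1/1 = 1)
R(V) = 1/V (R(V) = -(-1)/V = 1/V)
C = 6 (C = 3*2 = 6)
R(-3) + C*S(G(-1), 5) = 1/(-3) + 6*1 = -⅓ + 6 = 17/3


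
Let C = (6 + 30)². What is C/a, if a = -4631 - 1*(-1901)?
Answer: -216/455 ≈ -0.47473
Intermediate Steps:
a = -2730 (a = -4631 + 1901 = -2730)
C = 1296 (C = 36² = 1296)
C/a = 1296/(-2730) = 1296*(-1/2730) = -216/455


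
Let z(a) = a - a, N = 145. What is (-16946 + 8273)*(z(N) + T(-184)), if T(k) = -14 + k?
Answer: 1717254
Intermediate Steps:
z(a) = 0
(-16946 + 8273)*(z(N) + T(-184)) = (-16946 + 8273)*(0 + (-14 - 184)) = -8673*(0 - 198) = -8673*(-198) = 1717254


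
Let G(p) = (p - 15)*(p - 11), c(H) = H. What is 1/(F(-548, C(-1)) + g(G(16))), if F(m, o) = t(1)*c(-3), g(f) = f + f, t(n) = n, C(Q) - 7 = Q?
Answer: ⅐ ≈ 0.14286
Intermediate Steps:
C(Q) = 7 + Q
G(p) = (-15 + p)*(-11 + p)
g(f) = 2*f
F(m, o) = -3 (F(m, o) = 1*(-3) = -3)
1/(F(-548, C(-1)) + g(G(16))) = 1/(-3 + 2*(165 + 16² - 26*16)) = 1/(-3 + 2*(165 + 256 - 416)) = 1/(-3 + 2*5) = 1/(-3 + 10) = 1/7 = ⅐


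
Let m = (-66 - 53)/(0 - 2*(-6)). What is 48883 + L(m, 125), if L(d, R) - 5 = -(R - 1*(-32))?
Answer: 48731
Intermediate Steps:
m = -119/12 (m = -119/(0 + 12) = -119/12 ≈ -9.9167)
L(d, R) = -27 - R (L(d, R) = 5 - (R - 1*(-32)) = 5 - (R + 32) = 5 - (32 + R) = 5 + (-32 - R) = -27 - R)
48883 + L(m, 125) = 48883 + (-27 - 1*125) = 48883 + (-27 - 125) = 48883 - 152 = 48731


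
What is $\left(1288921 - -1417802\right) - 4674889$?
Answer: $-1968166$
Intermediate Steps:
$\left(1288921 - -1417802\right) - 4674889 = \left(1288921 + 1417802\right) - 4674889 = 2706723 - 4674889 = -1968166$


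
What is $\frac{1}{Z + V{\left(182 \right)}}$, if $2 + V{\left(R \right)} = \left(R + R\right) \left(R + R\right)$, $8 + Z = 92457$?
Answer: $\frac{1}{224943} \approx 4.4456 \cdot 10^{-6}$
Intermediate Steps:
$Z = 92449$ ($Z = -8 + 92457 = 92449$)
$V{\left(R \right)} = -2 + 4 R^{2}$ ($V{\left(R \right)} = -2 + \left(R + R\right) \left(R + R\right) = -2 + 2 R 2 R = -2 + 4 R^{2}$)
$\frac{1}{Z + V{\left(182 \right)}} = \frac{1}{92449 - \left(2 - 4 \cdot 182^{2}\right)} = \frac{1}{92449 + \left(-2 + 4 \cdot 33124\right)} = \frac{1}{92449 + \left(-2 + 132496\right)} = \frac{1}{92449 + 132494} = \frac{1}{224943}$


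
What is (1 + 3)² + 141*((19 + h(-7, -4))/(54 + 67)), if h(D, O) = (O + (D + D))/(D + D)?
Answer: 33574/847 ≈ 39.639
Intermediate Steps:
h(D, O) = (O + 2*D)/(2*D) (h(D, O) = (O + 2*D)/((2*D)) = (O + 2*D)*(1/(2*D)) = (O + 2*D)/(2*D))
(1 + 3)² + 141*((19 + h(-7, -4))/(54 + 67)) = (1 + 3)² + 141*((19 + (-7 + (½)*(-4))/(-7))/(54 + 67)) = 4² + 141*((19 - (-7 - 2)/7)/121) = 16 + 141*((19 - ⅐*(-9))*(1/121)) = 16 + 141*((19 + 9/7)*(1/121)) = 16 + 141*((142/7)*(1/121)) = 16 + 141*(142/847) = 16 + 20022/847 = 33574/847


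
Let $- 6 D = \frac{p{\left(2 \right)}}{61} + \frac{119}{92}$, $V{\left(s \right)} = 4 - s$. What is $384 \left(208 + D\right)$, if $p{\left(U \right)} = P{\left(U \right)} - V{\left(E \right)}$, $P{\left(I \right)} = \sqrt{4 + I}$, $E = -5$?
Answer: $\frac{111957520}{1403} - \frac{64 \sqrt{6}}{61} \approx 79796.0$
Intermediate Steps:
$p{\left(U \right)} = -9 + \sqrt{4 + U}$ ($p{\left(U \right)} = \sqrt{4 + U} - \left(4 - -5\right) = \sqrt{4 + U} - \left(4 + 5\right) = \sqrt{4 + U} - 9 = -9 + \sqrt{4 + U}$)
$D = - \frac{6431}{33672} - \frac{\sqrt{6}}{366}$ ($D = - \frac{\frac{-9 + \sqrt{4 + 2}}{61} + \frac{119}{92}}{6} = - \frac{\left(-9 + \sqrt{6}\right) \frac{1}{61} + 119 \cdot \frac{1}{92}}{6} = - \frac{\left(- \frac{9}{61} + \frac{\sqrt{6}}{61}\right) + \frac{119}{92}}{6} = - \frac{\frac{6431}{5612} + \frac{\sqrt{6}}{61}}{6} = - \frac{6431}{33672} - \frac{\sqrt{6}}{366} \approx -0.19768$)
$384 \left(208 + D\right) = 384 \left(208 - \left(\frac{6431}{33672} + \frac{\sqrt{6}}{366}\right)\right) = 384 \left(\frac{6997345}{33672} - \frac{\sqrt{6}}{366}\right) = \frac{111957520}{1403} - \frac{64 \sqrt{6}}{61}$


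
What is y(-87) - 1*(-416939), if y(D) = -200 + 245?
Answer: 416984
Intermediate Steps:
y(D) = 45
y(-87) - 1*(-416939) = 45 - 1*(-416939) = 45 + 416939 = 416984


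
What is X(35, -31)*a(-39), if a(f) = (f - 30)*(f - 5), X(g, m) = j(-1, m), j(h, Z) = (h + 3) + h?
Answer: 3036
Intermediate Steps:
j(h, Z) = 3 + 2*h (j(h, Z) = (3 + h) + h = 3 + 2*h)
X(g, m) = 1 (X(g, m) = 3 + 2*(-1) = 3 - 2 = 1)
a(f) = (-30 + f)*(-5 + f)
X(35, -31)*a(-39) = 1*(150 + (-39)**2 - 35*(-39)) = 1*(150 + 1521 + 1365) = 1*3036 = 3036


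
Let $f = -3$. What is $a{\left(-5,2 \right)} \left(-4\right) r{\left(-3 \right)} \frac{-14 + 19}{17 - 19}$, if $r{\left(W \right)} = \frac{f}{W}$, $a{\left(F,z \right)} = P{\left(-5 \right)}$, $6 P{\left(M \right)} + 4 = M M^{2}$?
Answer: $-215$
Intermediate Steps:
$P{\left(M \right)} = - \frac{2}{3} + \frac{M^{3}}{6}$ ($P{\left(M \right)} = - \frac{2}{3} + \frac{M M^{2}}{6} = - \frac{2}{3} + \frac{M^{3}}{6}$)
$a{\left(F,z \right)} = - \frac{43}{2}$ ($a{\left(F,z \right)} = - \frac{2}{3} + \frac{\left(-5\right)^{3}}{6} = - \frac{2}{3} + \frac{1}{6} \left(-125\right) = - \frac{2}{3} - \frac{125}{6} = - \frac{43}{2}$)
$r{\left(W \right)} = - \frac{3}{W}$
$a{\left(-5,2 \right)} \left(-4\right) r{\left(-3 \right)} \frac{-14 + 19}{17 - 19} = \left(- \frac{43}{2}\right) \left(-4\right) \left(- \frac{3}{-3}\right) \frac{-14 + 19}{17 - 19} = 86 \left(\left(-3\right) \left(- \frac{1}{3}\right)\right) \frac{5}{-2} = 86 \cdot 1 \cdot 5 \left(- \frac{1}{2}\right) = 86 \left(- \frac{5}{2}\right) = -215$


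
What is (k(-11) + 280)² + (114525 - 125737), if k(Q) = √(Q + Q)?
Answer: 67166 + 560*I*√22 ≈ 67166.0 + 2626.6*I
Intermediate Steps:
k(Q) = √2*√Q (k(Q) = √(2*Q) = √2*√Q)
(k(-11) + 280)² + (114525 - 125737) = (√2*√(-11) + 280)² + (114525 - 125737) = (√2*(I*√11) + 280)² - 11212 = (I*√22 + 280)² - 11212 = (280 + I*√22)² - 11212 = -11212 + (280 + I*√22)²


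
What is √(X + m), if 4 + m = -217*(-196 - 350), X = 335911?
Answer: √454389 ≈ 674.08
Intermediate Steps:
m = 118478 (m = -4 - 217*(-196 - 350) = -4 - 217*(-546) = -4 + 118482 = 118478)
√(X + m) = √(335911 + 118478) = √454389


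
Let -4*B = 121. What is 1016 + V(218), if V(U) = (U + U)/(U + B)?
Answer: 764760/751 ≈ 1018.3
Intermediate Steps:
B = -121/4 (B = -¼*121 = -121/4 ≈ -30.250)
V(U) = 2*U/(-121/4 + U) (V(U) = (U + U)/(U - 121/4) = (2*U)/(-121/4 + U) = 2*U/(-121/4 + U))
1016 + V(218) = 1016 + 8*218/(-121 + 4*218) = 1016 + 8*218/(-121 + 872) = 1016 + 8*218/751 = 1016 + 8*218*(1/751) = 1016 + 1744/751 = 764760/751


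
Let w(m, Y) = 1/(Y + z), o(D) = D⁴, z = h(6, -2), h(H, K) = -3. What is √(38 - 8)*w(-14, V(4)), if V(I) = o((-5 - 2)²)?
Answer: √30/5764798 ≈ 9.5012e-7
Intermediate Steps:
z = -3
V(I) = 5764801 (V(I) = ((-5 - 2)²)⁴ = ((-7)²)⁴ = 49⁴ = 5764801)
w(m, Y) = 1/(-3 + Y) (w(m, Y) = 1/(Y - 3) = 1/(-3 + Y))
√(38 - 8)*w(-14, V(4)) = √(38 - 8)/(-3 + 5764801) = √30/5764798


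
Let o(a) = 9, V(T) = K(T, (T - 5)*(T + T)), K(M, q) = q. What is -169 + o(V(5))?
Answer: -160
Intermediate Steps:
V(T) = 2*T*(-5 + T) (V(T) = (T - 5)*(T + T) = (-5 + T)*(2*T) = 2*T*(-5 + T))
-169 + o(V(5)) = -169 + 9 = -160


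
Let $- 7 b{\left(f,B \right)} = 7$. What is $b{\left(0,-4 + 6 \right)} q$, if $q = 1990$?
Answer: $-1990$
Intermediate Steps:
$b{\left(f,B \right)} = -1$ ($b{\left(f,B \right)} = \left(- \frac{1}{7}\right) 7 = -1$)
$b{\left(0,-4 + 6 \right)} q = \left(-1\right) 1990 = -1990$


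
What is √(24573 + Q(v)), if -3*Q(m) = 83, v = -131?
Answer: 2*√55227/3 ≈ 156.67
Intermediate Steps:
Q(m) = -83/3 (Q(m) = -⅓*83 = -83/3)
√(24573 + Q(v)) = √(24573 - 83/3) = √(73636/3) = 2*√55227/3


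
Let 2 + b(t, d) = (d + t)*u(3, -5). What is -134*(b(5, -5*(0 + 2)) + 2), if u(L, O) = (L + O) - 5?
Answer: -4690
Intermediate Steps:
u(L, O) = -5 + L + O
b(t, d) = -2 - 7*d - 7*t (b(t, d) = -2 + (d + t)*(-5 + 3 - 5) = -2 + (d + t)*(-7) = -2 + (-7*d - 7*t) = -2 - 7*d - 7*t)
-134*(b(5, -5*(0 + 2)) + 2) = -134*((-2 - (-35)*(0 + 2) - 7*5) + 2) = -134*((-2 - (-35)*2 - 35) + 2) = -134*((-2 - 7*(-10) - 35) + 2) = -134*((-2 + 70 - 35) + 2) = -134*(33 + 2) = -4690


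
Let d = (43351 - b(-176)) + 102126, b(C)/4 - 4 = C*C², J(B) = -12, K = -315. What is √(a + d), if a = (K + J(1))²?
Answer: √22059494 ≈ 4696.8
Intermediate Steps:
b(C) = 16 + 4*C³ (b(C) = 16 + 4*(C*C²) = 16 + 4*C³)
a = 106929 (a = (-315 - 12)² = (-327)² = 106929)
d = 21952565 (d = (43351 - (16 + 4*(-176)³)) + 102126 = (43351 - (16 + 4*(-5451776))) + 102126 = (43351 - (16 - 21807104)) + 102126 = (43351 - 1*(-21807088)) + 102126 = (43351 + 21807088) + 102126 = 21850439 + 102126 = 21952565)
√(a + d) = √(106929 + 21952565) = √22059494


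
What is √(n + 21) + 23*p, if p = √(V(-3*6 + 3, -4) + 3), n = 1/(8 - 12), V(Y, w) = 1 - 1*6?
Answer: √83/2 + 23*I*√2 ≈ 4.5552 + 32.527*I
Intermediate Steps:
V(Y, w) = -5 (V(Y, w) = 1 - 6 = -5)
n = -¼ (n = 1/(-4) = -¼ ≈ -0.25000)
p = I*√2 (p = √(-5 + 3) = √(-2) = I*√2 ≈ 1.4142*I)
√(n + 21) + 23*p = √(-¼ + 21) + 23*(I*√2) = √(83/4) + 23*I*√2 = √83/2 + 23*I*√2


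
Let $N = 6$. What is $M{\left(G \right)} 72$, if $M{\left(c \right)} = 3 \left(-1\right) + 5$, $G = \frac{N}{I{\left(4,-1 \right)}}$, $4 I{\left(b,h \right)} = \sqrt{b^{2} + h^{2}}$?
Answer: $144$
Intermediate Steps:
$I{\left(b,h \right)} = \frac{\sqrt{b^{2} + h^{2}}}{4}$
$G = \frac{24 \sqrt{17}}{17}$ ($G = \frac{6}{\frac{1}{4} \sqrt{4^{2} + \left(-1\right)^{2}}} = \frac{6}{\frac{1}{4} \sqrt{16 + 1}} = \frac{6}{\frac{1}{4} \sqrt{17}} = 6 \frac{4 \sqrt{17}}{17} = \frac{24 \sqrt{17}}{17} \approx 5.8209$)
$M{\left(c \right)} = 2$ ($M{\left(c \right)} = -3 + 5 = 2$)
$M{\left(G \right)} 72 = 2 \cdot 72 = 144$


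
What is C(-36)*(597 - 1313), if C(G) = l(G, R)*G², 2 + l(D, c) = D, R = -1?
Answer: 35261568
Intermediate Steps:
l(D, c) = -2 + D
C(G) = G²*(-2 + G) (C(G) = (-2 + G)*G² = G²*(-2 + G))
C(-36)*(597 - 1313) = ((-36)²*(-2 - 36))*(597 - 1313) = (1296*(-38))*(-716) = -49248*(-716) = 35261568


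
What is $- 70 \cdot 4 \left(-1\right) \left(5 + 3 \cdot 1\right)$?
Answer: $2240$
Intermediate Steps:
$- 70 \cdot 4 \left(-1\right) \left(5 + 3 \cdot 1\right) = - 70 \left(- 4 \left(5 + 3\right)\right) = - 70 \left(\left(-4\right) 8\right) = \left(-70\right) \left(-32\right) = 2240$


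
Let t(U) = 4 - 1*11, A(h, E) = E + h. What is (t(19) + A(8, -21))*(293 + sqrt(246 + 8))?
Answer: -5860 - 20*sqrt(254) ≈ -6178.8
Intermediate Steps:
t(U) = -7 (t(U) = 4 - 11 = -7)
(t(19) + A(8, -21))*(293 + sqrt(246 + 8)) = (-7 + (-21 + 8))*(293 + sqrt(246 + 8)) = (-7 - 13)*(293 + sqrt(254)) = -20*(293 + sqrt(254)) = -5860 - 20*sqrt(254)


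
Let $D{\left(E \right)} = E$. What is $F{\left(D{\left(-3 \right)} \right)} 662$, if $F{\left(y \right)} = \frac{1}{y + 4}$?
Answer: $662$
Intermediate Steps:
$F{\left(y \right)} = \frac{1}{4 + y}$
$F{\left(D{\left(-3 \right)} \right)} 662 = \frac{1}{4 - 3} \cdot 662 = 1^{-1} \cdot 662 = 1 \cdot 662 = 662$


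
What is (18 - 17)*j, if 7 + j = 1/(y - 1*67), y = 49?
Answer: -127/18 ≈ -7.0556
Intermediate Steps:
j = -127/18 (j = -7 + 1/(49 - 1*67) = -7 + 1/(49 - 67) = -7 + 1/(-18) = -7 - 1/18 = -127/18 ≈ -7.0556)
(18 - 17)*j = (18 - 17)*(-127/18) = 1*(-127/18) = -127/18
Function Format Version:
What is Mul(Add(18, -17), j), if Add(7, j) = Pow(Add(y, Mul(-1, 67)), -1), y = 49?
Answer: Rational(-127, 18) ≈ -7.0556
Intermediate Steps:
j = Rational(-127, 18) (j = Add(-7, Pow(Add(49, Mul(-1, 67)), -1)) = Add(-7, Pow(Add(49, -67), -1)) = Add(-7, Pow(-18, -1)) = Add(-7, Rational(-1, 18)) = Rational(-127, 18) ≈ -7.0556)
Mul(Add(18, -17), j) = Mul(Add(18, -17), Rational(-127, 18)) = Mul(1, Rational(-127, 18)) = Rational(-127, 18)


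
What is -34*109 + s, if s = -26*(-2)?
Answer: -3654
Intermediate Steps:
s = 52
-34*109 + s = -34*109 + 52 = -3706 + 52 = -3654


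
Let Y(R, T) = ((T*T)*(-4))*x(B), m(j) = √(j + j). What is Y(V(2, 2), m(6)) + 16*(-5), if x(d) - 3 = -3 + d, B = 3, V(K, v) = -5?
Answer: -224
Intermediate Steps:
m(j) = √2*√j (m(j) = √(2*j) = √2*√j)
x(d) = d (x(d) = 3 + (-3 + d) = d)
Y(R, T) = -12*T² (Y(R, T) = ((T*T)*(-4))*3 = (T²*(-4))*3 = -4*T²*3 = -12*T²)
Y(V(2, 2), m(6)) + 16*(-5) = -12*(√2*√6)² + 16*(-5) = -12*(2*√3)² - 80 = -12*12 - 80 = -144 - 80 = -224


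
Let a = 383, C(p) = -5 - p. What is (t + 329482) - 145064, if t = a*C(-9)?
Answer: 185950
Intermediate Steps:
t = 1532 (t = 383*(-5 - 1*(-9)) = 383*(-5 + 9) = 383*4 = 1532)
(t + 329482) - 145064 = (1532 + 329482) - 145064 = 331014 - 145064 = 185950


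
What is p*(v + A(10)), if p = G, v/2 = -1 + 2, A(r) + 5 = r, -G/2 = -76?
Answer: 1064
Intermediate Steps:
G = 152 (G = -2*(-76) = 152)
A(r) = -5 + r
v = 2 (v = 2*(-1 + 2) = 2*1 = 2)
p = 152
p*(v + A(10)) = 152*(2 + (-5 + 10)) = 152*(2 + 5) = 152*7 = 1064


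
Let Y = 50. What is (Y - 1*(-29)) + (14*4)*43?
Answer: 2487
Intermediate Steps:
(Y - 1*(-29)) + (14*4)*43 = (50 - 1*(-29)) + (14*4)*43 = (50 + 29) + 56*43 = 79 + 2408 = 2487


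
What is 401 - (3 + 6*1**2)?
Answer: 392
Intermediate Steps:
401 - (3 + 6*1**2) = 401 - (3 + 6*1) = 401 - (3 + 6) = 401 - 1*9 = 401 - 9 = 392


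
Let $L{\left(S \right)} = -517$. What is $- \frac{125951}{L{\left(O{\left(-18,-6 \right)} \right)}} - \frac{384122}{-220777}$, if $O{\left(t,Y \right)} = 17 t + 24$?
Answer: $\frac{28005675001}{114141709} \approx 245.36$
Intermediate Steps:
$O{\left(t,Y \right)} = 24 + 17 t$
$- \frac{125951}{L{\left(O{\left(-18,-6 \right)} \right)}} - \frac{384122}{-220777} = - \frac{125951}{-517} - \frac{384122}{-220777} = \left(-125951\right) \left(- \frac{1}{517}\right) - - \frac{384122}{220777} = \frac{125951}{517} + \frac{384122}{220777} = \frac{28005675001}{114141709}$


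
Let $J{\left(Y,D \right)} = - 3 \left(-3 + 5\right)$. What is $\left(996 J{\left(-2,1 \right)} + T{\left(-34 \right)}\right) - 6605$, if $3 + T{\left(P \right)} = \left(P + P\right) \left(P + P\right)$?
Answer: $-7960$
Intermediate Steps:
$T{\left(P \right)} = -3 + 4 P^{2}$ ($T{\left(P \right)} = -3 + \left(P + P\right) \left(P + P\right) = -3 + 2 P 2 P = -3 + 4 P^{2}$)
$J{\left(Y,D \right)} = -6$ ($J{\left(Y,D \right)} = \left(-3\right) 2 = -6$)
$\left(996 J{\left(-2,1 \right)} + T{\left(-34 \right)}\right) - 6605 = \left(996 \left(-6\right) - \left(3 - 4 \left(-34\right)^{2}\right)\right) - 6605 = \left(-5976 + \left(-3 + 4 \cdot 1156\right)\right) - 6605 = \left(-5976 + \left(-3 + 4624\right)\right) - 6605 = \left(-5976 + 4621\right) - 6605 = -1355 - 6605 = -7960$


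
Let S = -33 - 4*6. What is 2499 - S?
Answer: 2556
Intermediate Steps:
S = -57 (S = -33 - 1*24 = -33 - 24 = -57)
2499 - S = 2499 - 1*(-57) = 2499 + 57 = 2556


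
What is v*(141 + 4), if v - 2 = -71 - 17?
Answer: -12470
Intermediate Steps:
v = -86 (v = 2 + (-71 - 17) = 2 - 88 = -86)
v*(141 + 4) = -86*(141 + 4) = -86*145 = -12470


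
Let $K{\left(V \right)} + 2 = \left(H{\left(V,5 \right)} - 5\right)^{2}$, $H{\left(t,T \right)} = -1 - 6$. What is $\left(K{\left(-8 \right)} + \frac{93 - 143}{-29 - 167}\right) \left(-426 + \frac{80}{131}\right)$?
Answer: $- \frac{388438083}{6419} \approx -60514.0$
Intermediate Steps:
$H{\left(t,T \right)} = -7$ ($H{\left(t,T \right)} = -1 - 6 = -7$)
$K{\left(V \right)} = 142$ ($K{\left(V \right)} = -2 + \left(-7 - 5\right)^{2} = -2 + \left(-12\right)^{2} = -2 + 144 = 142$)
$\left(K{\left(-8 \right)} + \frac{93 - 143}{-29 - 167}\right) \left(-426 + \frac{80}{131}\right) = \left(142 + \frac{93 - 143}{-29 - 167}\right) \left(-426 + \frac{80}{131}\right) = \left(142 - \frac{50}{-196}\right) \left(-426 + 80 \cdot \frac{1}{131}\right) = \left(142 - - \frac{25}{98}\right) \left(-426 + \frac{80}{131}\right) = \left(142 + \frac{25}{98}\right) \left(- \frac{55726}{131}\right) = \frac{13941}{98} \left(- \frac{55726}{131}\right) = - \frac{388438083}{6419}$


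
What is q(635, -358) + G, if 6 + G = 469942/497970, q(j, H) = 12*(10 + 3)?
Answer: 3416611/22635 ≈ 150.94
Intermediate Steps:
q(j, H) = 156 (q(j, H) = 12*13 = 156)
G = -114449/22635 (G = -6 + 469942/497970 = -6 + 469942*(1/497970) = -6 + 21361/22635 = -114449/22635 ≈ -5.0563)
q(635, -358) + G = 156 - 114449/22635 = 3416611/22635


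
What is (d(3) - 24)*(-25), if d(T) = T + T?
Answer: 450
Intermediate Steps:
d(T) = 2*T
(d(3) - 24)*(-25) = (2*3 - 24)*(-25) = (6 - 24)*(-25) = -18*(-25) = 450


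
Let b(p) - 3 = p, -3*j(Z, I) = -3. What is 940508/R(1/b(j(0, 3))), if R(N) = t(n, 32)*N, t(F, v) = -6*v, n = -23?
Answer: -235127/12 ≈ -19594.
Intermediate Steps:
j(Z, I) = 1 (j(Z, I) = -1/3*(-3) = 1)
b(p) = 3 + p
R(N) = -192*N (R(N) = (-6*32)*N = -192*N)
940508/R(1/b(j(0, 3))) = 940508/((-192/(3 + 1))) = 940508/((-192/4)) = 940508/((-192*1/4)) = 940508/(-48) = 940508*(-1/48) = -235127/12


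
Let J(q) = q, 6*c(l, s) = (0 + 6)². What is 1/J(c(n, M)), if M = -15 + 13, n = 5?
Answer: ⅙ ≈ 0.16667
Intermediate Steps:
M = -2
c(l, s) = 6 (c(l, s) = (0 + 6)²/6 = (⅙)*6² = (⅙)*36 = 6)
1/J(c(n, M)) = 1/6 = ⅙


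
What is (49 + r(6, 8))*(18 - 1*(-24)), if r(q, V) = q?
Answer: 2310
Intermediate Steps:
(49 + r(6, 8))*(18 - 1*(-24)) = (49 + 6)*(18 - 1*(-24)) = 55*(18 + 24) = 55*42 = 2310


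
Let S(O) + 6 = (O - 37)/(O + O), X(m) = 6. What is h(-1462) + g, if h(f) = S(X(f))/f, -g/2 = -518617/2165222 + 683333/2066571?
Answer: -10925225009/61931972232 ≈ -0.17641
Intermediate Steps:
S(O) = -6 + (-37 + O)/(2*O) (S(O) = -6 + (O - 37)/(O + O) = -6 + (-37 + O)/((2*O)) = -6 + (-37 + O)*(1/(2*O)) = -6 + (-37 + O)/(2*O))
g = -23988752507/131605440993 (g = -2*(-518617/2165222 + 683333/2066571) = -2*23988752507/263210881986 = -23988752507/131605440993 ≈ -0.18228)
h(f) = -103/(12*f) (h(f) = ((½)*(-37 - 11*6)/6)/f = ((½)*(⅙)*(-37 - 66))/f = ((½)*(⅙)*(-103))/f = -103/(12*f))
h(-1462) + g = -103/12/(-1462) - 23988752507/131605440993 = -103/12*(-1/1462) - 23988752507/131605440993 = 103/17544 - 23988752507/131605440993 = -10925225009/61931972232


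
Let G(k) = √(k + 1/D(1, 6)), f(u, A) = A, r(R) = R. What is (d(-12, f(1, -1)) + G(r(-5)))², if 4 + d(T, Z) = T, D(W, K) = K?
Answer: (96 - I*√174)²/36 ≈ 251.17 - 70.351*I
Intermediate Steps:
d(T, Z) = -4 + T
G(k) = √(⅙ + k) (G(k) = √(k + 1/6) = √(k + ⅙) = √(⅙ + k))
(d(-12, f(1, -1)) + G(r(-5)))² = ((-4 - 12) + √(6 + 36*(-5))/6)² = (-16 + √(6 - 180)/6)² = (-16 + √(-174)/6)² = (-16 + (I*√174)/6)² = (-16 + I*√174/6)²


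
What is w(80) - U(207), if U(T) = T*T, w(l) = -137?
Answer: -42986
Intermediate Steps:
U(T) = T²
w(80) - U(207) = -137 - 1*207² = -137 - 1*42849 = -137 - 42849 = -42986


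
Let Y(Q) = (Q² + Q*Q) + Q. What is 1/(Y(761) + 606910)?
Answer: 1/1765913 ≈ 5.6628e-7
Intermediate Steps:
Y(Q) = Q + 2*Q² (Y(Q) = (Q² + Q²) + Q = 2*Q² + Q = Q + 2*Q²)
1/(Y(761) + 606910) = 1/(761*(1 + 2*761) + 606910) = 1/(761*(1 + 1522) + 606910) = 1/(761*1523 + 606910) = 1/(1159003 + 606910) = 1/1765913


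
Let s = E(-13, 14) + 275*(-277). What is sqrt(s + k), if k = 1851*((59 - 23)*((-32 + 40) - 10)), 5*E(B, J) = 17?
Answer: I*sqrt(5236090)/5 ≈ 457.65*I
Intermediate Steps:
E(B, J) = 17/5 (E(B, J) = (1/5)*17 = 17/5)
s = -380858/5 (s = 17/5 + 275*(-277) = 17/5 - 76175 = -380858/5 ≈ -76172.)
k = -133272 (k = 1851*(36*(8 - 10)) = 1851*(36*(-2)) = 1851*(-72) = -133272)
sqrt(s + k) = sqrt(-380858/5 - 133272) = sqrt(-1047218/5) = I*sqrt(5236090)/5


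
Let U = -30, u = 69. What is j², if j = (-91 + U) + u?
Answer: 2704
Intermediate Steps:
j = -52 (j = (-91 - 30) + 69 = -121 + 69 = -52)
j² = (-52)² = 2704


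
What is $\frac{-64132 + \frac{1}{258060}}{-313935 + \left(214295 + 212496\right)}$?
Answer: $- \frac{16549903919}{29123619360} \approx -0.56826$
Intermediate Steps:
$\frac{-64132 + \frac{1}{258060}}{-313935 + \left(214295 + 212496\right)} = \frac{-64132 + \frac{1}{258060}}{-313935 + 426791} = - \frac{16549903919}{258060 \cdot 112856} = \left(- \frac{16549903919}{258060}\right) \frac{1}{112856} = - \frac{16549903919}{29123619360}$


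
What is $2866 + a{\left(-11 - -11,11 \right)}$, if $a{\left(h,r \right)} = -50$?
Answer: $2816$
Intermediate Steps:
$2866 + a{\left(-11 - -11,11 \right)} = 2866 - 50 = 2816$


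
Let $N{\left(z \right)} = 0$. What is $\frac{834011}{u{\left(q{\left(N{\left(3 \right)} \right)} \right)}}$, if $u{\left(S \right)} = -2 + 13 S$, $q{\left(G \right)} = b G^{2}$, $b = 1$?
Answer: $- \frac{834011}{2} \approx -4.1701 \cdot 10^{5}$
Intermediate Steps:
$q{\left(G \right)} = G^{2}$ ($q{\left(G \right)} = 1 G^{2} = G^{2}$)
$\frac{834011}{u{\left(q{\left(N{\left(3 \right)} \right)} \right)}} = \frac{834011}{-2 + 13 \cdot 0^{2}} = \frac{834011}{-2 + 13 \cdot 0} = \frac{834011}{-2 + 0} = \frac{834011}{-2} = 834011 \left(- \frac{1}{2}\right) = - \frac{834011}{2}$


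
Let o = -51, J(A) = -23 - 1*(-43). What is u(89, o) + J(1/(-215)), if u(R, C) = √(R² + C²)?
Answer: 20 + √10522 ≈ 122.58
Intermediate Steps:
J(A) = 20 (J(A) = -23 + 43 = 20)
u(R, C) = √(C² + R²)
u(89, o) + J(1/(-215)) = √((-51)² + 89²) + 20 = √(2601 + 7921) + 20 = √10522 + 20 = 20 + √10522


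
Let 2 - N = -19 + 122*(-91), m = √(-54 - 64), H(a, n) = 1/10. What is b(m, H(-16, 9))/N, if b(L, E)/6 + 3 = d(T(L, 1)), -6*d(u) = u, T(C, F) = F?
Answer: -19/11123 ≈ -0.0017082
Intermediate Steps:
H(a, n) = ⅒
m = I*√118 (m = √(-118) = I*√118 ≈ 10.863*I)
d(u) = -u/6
b(L, E) = -19 (b(L, E) = -18 + 6*(-⅙*1) = -18 + 6*(-⅙) = -18 - 1 = -19)
N = 11123 (N = 2 - (-19 + 122*(-91)) = 2 - (-19 - 11102) = 2 - 1*(-11121) = 2 + 11121 = 11123)
b(m, H(-16, 9))/N = -19/11123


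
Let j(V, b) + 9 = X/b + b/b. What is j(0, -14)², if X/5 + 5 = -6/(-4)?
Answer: 729/16 ≈ 45.563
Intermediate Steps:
X = -35/2 (X = -25 + 5*(-6/(-4)) = -25 + 5*(-6*(-¼)) = -25 + 5*(3/2) = -25 + 15/2 = -35/2 ≈ -17.500)
j(V, b) = -8 - 35/(2*b) (j(V, b) = -9 + (-35/(2*b) + b/b) = -9 + (-35/(2*b) + 1) = -9 + (1 - 35/(2*b)) = -8 - 35/(2*b))
j(0, -14)² = (-8 - 35/2/(-14))² = (-8 - 35/2*(-1/14))² = (-8 + 5/4)² = (-27/4)² = 729/16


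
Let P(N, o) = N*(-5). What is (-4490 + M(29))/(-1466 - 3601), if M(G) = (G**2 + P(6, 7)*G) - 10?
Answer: 4529/5067 ≈ 0.89382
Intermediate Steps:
P(N, o) = -5*N
M(G) = -10 + G**2 - 30*G (M(G) = (G**2 + (-5*6)*G) - 10 = (G**2 - 30*G) - 10 = -10 + G**2 - 30*G)
(-4490 + M(29))/(-1466 - 3601) = (-4490 + (-10 + 29**2 - 30*29))/(-1466 - 3601) = (-4490 + (-10 + 841 - 870))/(-5067) = (-4490 - 39)*(-1/5067) = -4529*(-1/5067) = 4529/5067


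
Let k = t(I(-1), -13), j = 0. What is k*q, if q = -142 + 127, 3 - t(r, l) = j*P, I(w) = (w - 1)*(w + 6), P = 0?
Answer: -45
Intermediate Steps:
I(w) = (-1 + w)*(6 + w)
t(r, l) = 3 (t(r, l) = 3 - 0*0 = 3 - 1*0 = 3 + 0 = 3)
k = 3
q = -15
k*q = 3*(-15) = -45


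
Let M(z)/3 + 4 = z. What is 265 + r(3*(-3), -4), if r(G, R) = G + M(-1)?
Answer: 241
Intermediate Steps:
M(z) = -12 + 3*z
r(G, R) = -15 + G (r(G, R) = G + (-12 + 3*(-1)) = G + (-12 - 3) = G - 15 = -15 + G)
265 + r(3*(-3), -4) = 265 + (-15 + 3*(-3)) = 265 + (-15 - 9) = 265 - 24 = 241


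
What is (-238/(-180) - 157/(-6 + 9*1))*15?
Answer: -4591/6 ≈ -765.17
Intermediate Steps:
(-238/(-180) - 157/(-6 + 9*1))*15 = (-238*(-1/180) - 157/(-6 + 9))*15 = (119/90 - 157/3)*15 = -4591/90*15 = -4591/6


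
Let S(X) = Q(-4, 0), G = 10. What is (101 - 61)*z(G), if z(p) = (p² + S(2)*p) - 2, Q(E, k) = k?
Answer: 3920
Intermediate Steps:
S(X) = 0
z(p) = -2 + p² (z(p) = (p² + 0*p) - 2 = (p² + 0) - 2 = p² - 2 = -2 + p²)
(101 - 61)*z(G) = (101 - 61)*(-2 + 10²) = 40*(-2 + 100) = 40*98 = 3920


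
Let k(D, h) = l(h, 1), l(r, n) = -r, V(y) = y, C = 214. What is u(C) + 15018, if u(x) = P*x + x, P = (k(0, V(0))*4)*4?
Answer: 15232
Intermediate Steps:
k(D, h) = -h
P = 0 (P = (-1*0*4)*4 = (0*4)*4 = 0*4 = 0)
u(x) = x (u(x) = 0*x + x = 0 + x = x)
u(C) + 15018 = 214 + 15018 = 15232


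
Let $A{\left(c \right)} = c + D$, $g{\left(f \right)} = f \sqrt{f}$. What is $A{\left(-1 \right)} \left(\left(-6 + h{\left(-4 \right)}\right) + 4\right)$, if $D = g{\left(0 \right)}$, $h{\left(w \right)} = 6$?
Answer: $-4$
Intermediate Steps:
$g{\left(f \right)} = f^{\frac{3}{2}}$
$D = 0$ ($D = 0^{\frac{3}{2}} = 0$)
$A{\left(c \right)} = c$ ($A{\left(c \right)} = c + 0 = c$)
$A{\left(-1 \right)} \left(\left(-6 + h{\left(-4 \right)}\right) + 4\right) = - (\left(-6 + 6\right) + 4) = - (0 + 4) = \left(-1\right) 4 = -4$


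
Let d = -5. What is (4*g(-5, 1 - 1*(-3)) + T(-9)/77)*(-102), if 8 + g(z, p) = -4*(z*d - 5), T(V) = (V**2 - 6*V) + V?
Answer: 393108/11 ≈ 35737.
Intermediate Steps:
T(V) = V**2 - 5*V
g(z, p) = 12 + 20*z (g(z, p) = -8 - 4*(z*(-5) - 5) = -8 - 4*(-5*z - 5) = -8 - 4*(-5 - 5*z) = -8 + (20 + 20*z) = 12 + 20*z)
(4*g(-5, 1 - 1*(-3)) + T(-9)/77)*(-102) = (4*(12 + 20*(-5)) - 9*(-5 - 9)/77)*(-102) = (4*(12 - 100) - 9*(-14)*(1/77))*(-102) = (4*(-88) + 126*(1/77))*(-102) = (-352 + 18/11)*(-102) = -3854/11*(-102) = 393108/11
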